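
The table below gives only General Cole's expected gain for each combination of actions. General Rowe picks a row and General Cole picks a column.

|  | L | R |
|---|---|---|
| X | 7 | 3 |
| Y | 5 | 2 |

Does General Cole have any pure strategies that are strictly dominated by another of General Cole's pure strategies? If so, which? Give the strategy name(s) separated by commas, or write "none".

R

Nothing dominates L: R at X (7>3).
L strictly dominates R — X: 7>3, Y: 5>2.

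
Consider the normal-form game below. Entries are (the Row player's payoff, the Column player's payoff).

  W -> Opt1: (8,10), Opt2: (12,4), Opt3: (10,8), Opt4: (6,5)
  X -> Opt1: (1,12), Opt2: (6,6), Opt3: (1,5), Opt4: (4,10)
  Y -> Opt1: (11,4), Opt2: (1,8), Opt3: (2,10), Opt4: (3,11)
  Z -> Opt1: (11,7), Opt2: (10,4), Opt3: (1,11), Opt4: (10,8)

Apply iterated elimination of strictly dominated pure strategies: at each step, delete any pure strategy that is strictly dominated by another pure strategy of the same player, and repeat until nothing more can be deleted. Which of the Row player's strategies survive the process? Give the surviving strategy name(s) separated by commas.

W, Y, Z

The Row player's strategy X is strictly dominated by W (Opt1: 8>1, Opt2: 12>6, Opt3: 10>1, Opt4: 6>4) and is removed.
Column Opt2 is eliminated: Opt3 beats it against every remaining row (W: 8>4, Y: 10>8, Z: 11>4).
Among the remaining strategies, none is strictly dominated by another pure strategy of the same player, so the elimination stops.
Surviving strategies — the Row player: {W, Y, Z}; the Column player: {Opt1, Opt3, Opt4}.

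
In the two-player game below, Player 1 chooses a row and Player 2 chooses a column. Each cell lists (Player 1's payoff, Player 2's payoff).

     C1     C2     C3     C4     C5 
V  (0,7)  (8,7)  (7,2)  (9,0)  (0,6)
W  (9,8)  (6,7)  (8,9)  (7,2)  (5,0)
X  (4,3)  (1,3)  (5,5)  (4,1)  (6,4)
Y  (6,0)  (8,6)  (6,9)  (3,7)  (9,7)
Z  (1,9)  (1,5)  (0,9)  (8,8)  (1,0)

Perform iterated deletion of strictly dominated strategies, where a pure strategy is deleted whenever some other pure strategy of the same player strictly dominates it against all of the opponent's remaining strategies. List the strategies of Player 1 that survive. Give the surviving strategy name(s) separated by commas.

V, W, Y

Column C4 is eliminated: C3 beats it against every remaining row (V: 2>0, W: 9>2, X: 5>1, Y: 9>7, Z: 9>8).
For Player 1, Y strictly dominates X on the remaining columns (C1: 6>4, C2: 8>1, C3: 6>5, C5: 9>6); eliminate X.
Row Z is eliminated: W beats it against every remaining column (C1: 9>1, C2: 6>1, C3: 8>0, C5: 5>1).
Among the remaining strategies, none is strictly dominated by another pure strategy of the same player, so the elimination stops.
Surviving strategies — Player 1: {V, W, Y}; Player 2: {C1, C2, C3, C5}.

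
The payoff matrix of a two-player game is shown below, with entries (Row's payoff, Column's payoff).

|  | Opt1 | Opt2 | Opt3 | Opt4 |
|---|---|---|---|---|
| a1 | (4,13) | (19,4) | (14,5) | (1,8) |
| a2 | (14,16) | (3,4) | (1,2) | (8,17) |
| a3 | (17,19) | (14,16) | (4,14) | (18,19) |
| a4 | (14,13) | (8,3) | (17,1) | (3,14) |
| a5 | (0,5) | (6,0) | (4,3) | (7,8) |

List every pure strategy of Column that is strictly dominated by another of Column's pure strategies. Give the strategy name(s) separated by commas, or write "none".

Opt2, Opt3

Nothing dominates Opt1: Opt2 at a1 (13>4); Opt3 at a1 (13>5); Opt4 at a1 (13>8).
Opt2: dominated, since Opt1 does at least as well everywhere (a1: 13>4, a2: 16>4, a3: 19>16, a4: 13>3, a5: 5>0).
Opt3 is strictly dominated by Opt1 (a1: 13>5, a2: 16>2, a3: 19>14, a4: 13>1, a5: 5>3).
Nothing dominates Opt4: Opt1 at a2 (17>16); Opt2 at a1 (8>4); Opt3 at a1 (8>5).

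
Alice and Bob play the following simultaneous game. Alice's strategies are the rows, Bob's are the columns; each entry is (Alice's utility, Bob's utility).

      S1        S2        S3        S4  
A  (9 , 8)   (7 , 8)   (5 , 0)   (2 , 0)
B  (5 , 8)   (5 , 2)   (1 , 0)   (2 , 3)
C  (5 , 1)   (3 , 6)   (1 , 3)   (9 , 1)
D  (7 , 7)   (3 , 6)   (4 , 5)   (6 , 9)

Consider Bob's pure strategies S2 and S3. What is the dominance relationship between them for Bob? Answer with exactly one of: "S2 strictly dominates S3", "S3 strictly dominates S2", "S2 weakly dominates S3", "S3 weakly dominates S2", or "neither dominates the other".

S2's payoffs vs S3's, by Alice's action — A: 8>0, B: 2>0, C: 6>3, D: 6>5.
S2 gives a strictly higher payoff against each opponent action, so S2 strictly dominates S3.

S2 strictly dominates S3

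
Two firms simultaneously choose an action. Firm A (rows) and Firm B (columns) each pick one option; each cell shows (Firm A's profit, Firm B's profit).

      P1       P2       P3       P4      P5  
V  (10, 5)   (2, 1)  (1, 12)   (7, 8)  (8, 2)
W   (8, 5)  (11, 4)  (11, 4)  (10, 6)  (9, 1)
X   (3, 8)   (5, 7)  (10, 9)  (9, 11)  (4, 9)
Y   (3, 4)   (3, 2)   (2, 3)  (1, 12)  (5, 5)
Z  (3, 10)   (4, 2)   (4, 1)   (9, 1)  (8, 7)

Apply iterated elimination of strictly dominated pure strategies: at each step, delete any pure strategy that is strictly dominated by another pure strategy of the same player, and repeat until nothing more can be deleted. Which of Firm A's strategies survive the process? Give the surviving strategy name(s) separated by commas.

W

Firm A's strategy X is strictly dominated by W (P1: 8>3, P2: 11>5, P3: 11>10, P4: 10>9, P5: 9>4) and is removed.
Firm A's strategy Y is strictly dominated by W (P1: 8>3, P2: 11>3, P3: 11>2, P4: 10>1, P5: 9>5) and is removed.
Firm A's strategy Z is strictly dominated by W (P1: 8>3, P2: 11>4, P3: 11>4, P4: 10>9, P5: 9>8) and is removed.
For Firm B, P4 strictly dominates P1 on the remaining rows (V: 8>5, W: 6>5); eliminate P1.
Row V is eliminated: W beats it against every remaining column (P2: 11>2, P3: 11>1, P4: 10>7, P5: 9>8).
Firm B's strategy P2 is strictly dominated by P4 (W: 6>4) and is removed.
Firm B's strategy P3 is strictly dominated by P4 (W: 6>4) and is removed.
Column P5 is eliminated: P4 beats it against every remaining row (W: 6>1).
Among the remaining strategies, none is strictly dominated by another pure strategy of the same player, so the elimination stops.
Surviving strategies — Firm A: {W}; Firm B: {P4}.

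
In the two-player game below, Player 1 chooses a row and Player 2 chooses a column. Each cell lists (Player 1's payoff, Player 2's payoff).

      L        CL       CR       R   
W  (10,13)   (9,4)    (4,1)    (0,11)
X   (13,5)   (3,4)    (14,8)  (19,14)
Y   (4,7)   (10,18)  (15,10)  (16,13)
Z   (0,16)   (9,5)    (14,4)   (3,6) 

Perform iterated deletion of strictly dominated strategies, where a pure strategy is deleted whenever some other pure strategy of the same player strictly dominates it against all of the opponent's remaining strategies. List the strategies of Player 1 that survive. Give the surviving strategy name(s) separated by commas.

W, X, Y

Row Z is eliminated: Y beats it against every remaining column (L: 4>0, CL: 10>9, CR: 15>14, R: 16>3).
Player 2's strategy CR is strictly dominated by R (W: 11>1, X: 14>8, Y: 13>10) and is removed.
Among the remaining strategies, none is strictly dominated by another pure strategy of the same player, so the elimination stops.
Surviving strategies — Player 1: {W, X, Y}; Player 2: {L, CL, R}.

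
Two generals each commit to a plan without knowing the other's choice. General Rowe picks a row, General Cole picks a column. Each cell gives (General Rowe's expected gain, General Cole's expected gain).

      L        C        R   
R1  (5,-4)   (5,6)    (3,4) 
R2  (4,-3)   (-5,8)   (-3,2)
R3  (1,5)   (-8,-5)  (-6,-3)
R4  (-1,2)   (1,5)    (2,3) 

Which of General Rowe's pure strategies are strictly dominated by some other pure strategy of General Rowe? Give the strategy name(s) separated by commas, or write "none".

R2, R3, R4

Nothing dominates R1: R2 at L (5>4); R3 at L (5>1); R4 at L (5>-1).
R2 is strictly dominated by R1 (L: 5>4, C: 5>-5, R: 3>-3).
R3 is strictly dominated by R1 (L: 5>1, C: 5>-8, R: 3>-6).
R1 strictly dominates R4 — L: 5>-1, C: 5>1, R: 3>2.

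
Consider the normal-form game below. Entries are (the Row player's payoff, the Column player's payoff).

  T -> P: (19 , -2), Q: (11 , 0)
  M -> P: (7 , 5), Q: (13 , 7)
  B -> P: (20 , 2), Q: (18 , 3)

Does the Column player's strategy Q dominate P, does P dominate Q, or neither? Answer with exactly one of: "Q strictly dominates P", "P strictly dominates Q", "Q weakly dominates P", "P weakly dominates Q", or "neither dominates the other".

Q strictly dominates P

Compare Q to P across each opponent action: T: 0>-2, M: 7>5, B: 3>2.
Every comparison favours Q, so Q strictly dominates P.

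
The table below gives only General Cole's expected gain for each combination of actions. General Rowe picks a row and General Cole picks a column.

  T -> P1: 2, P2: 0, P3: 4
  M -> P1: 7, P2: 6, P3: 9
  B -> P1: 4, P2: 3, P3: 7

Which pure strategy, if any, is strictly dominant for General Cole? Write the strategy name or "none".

P3

P3 vs P1: T: 4>2, M: 9>7, B: 7>4.
P3 vs P2: T: 4>0, M: 9>6, B: 7>3.
P3 strictly beats every other strategy against every opponent action, so it is strictly dominant.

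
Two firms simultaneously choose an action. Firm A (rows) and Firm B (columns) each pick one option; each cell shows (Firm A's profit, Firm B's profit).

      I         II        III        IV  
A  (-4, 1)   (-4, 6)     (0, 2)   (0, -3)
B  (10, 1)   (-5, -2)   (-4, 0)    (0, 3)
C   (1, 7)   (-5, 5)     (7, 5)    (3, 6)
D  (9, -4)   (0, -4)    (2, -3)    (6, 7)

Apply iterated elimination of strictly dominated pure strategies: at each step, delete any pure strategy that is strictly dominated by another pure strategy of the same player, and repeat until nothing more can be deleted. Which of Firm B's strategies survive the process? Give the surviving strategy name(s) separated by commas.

IV

Row A is eliminated: D beats it against every remaining column (I: 9>-4, II: 0>-4, III: 2>0, IV: 6>0).
Column II is eliminated: IV beats it against every remaining row (B: 3>-2, C: 6>5, D: 7>-4).
Firm B's strategy III is strictly dominated by IV (B: 3>0, C: 6>5, D: 7>-3) and is removed.
Firm A's strategy C is strictly dominated by D (I: 9>1, IV: 6>3) and is removed.
For Firm B, IV strictly dominates I on the remaining rows (B: 3>1, D: 7>-4); eliminate I.
Firm A's strategy B is strictly dominated by D (IV: 6>0) and is removed.
Among the remaining strategies, none is strictly dominated by another pure strategy of the same player, so the elimination stops.
Surviving strategies — Firm A: {D}; Firm B: {IV}.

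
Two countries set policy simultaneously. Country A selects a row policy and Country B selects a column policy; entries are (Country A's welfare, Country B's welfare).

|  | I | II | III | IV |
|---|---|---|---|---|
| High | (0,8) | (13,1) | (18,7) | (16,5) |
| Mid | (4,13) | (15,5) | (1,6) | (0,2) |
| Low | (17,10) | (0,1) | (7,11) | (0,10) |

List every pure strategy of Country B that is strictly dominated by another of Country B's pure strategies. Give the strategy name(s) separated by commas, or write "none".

II, IV

I: no other strategy beats it everywhere (II at High (8>1); III at High (8>7); IV at High (8>5)).
II is strictly dominated by I (High: 8>1, Mid: 13>5, Low: 10>1).
III: no other strategy beats it everywhere (I at Low (11>10); II at High (7>1); IV at High (7>5)).
IV is strictly dominated by III (High: 7>5, Mid: 6>2, Low: 11>10).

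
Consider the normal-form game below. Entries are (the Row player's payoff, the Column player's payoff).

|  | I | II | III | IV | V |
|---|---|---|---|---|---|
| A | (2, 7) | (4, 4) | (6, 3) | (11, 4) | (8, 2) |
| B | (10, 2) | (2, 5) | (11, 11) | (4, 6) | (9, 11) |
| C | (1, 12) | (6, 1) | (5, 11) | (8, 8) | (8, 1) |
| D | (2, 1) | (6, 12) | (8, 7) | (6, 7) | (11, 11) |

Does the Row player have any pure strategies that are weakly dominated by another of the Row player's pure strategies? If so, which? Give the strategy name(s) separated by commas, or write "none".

none

A is not dominated — it holds its own against B at II (4>2); C at I (2>1); D at IV (11>6).
B: no other strategy beats it everywhere (A at I (10>2); C at I (10>1); D at I (10>2)).
C is not dominated — it holds its own against A at II (6>4); B at II (6>2); D at IV (8>6).
Nothing dominates D: A at II (6>4); B at II (6>2); C at I (2>1).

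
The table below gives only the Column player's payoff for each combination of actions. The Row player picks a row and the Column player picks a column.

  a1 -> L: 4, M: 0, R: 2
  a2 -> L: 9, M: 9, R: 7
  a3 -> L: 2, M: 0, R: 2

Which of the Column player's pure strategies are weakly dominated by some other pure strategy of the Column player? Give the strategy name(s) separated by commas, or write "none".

L is not dominated — it holds its own against M at a1 (4>0); R at a1 (4>2).
M: dominated, since L does at least as well everywhere (a1: 4>0, a2: 9=9, a3: 2>0).
L weakly dominates R — a1: 4>2, a2: 9>7, a3: 2=2.

M, R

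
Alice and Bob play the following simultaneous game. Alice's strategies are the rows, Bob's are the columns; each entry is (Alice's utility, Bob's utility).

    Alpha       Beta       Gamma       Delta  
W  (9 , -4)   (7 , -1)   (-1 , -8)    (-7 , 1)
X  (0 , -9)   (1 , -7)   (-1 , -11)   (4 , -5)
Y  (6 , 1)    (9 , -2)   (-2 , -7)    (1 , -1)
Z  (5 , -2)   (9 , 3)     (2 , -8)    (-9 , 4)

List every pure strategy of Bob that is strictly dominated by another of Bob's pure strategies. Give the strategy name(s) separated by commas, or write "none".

Beta, Gamma

Alpha: no other strategy beats it everywhere (Beta at Y (1>-2); Gamma at W (-4>-8); Delta at Y (1>-1)).
Beta is strictly dominated by Delta (W: 1>-1, X: -5>-7, Y: -1>-2, Z: 4>3).
Alpha strictly dominates Gamma — W: -4>-8, X: -9>-11, Y: 1>-7, Z: -2>-8.
Nothing dominates Delta: Alpha at W (1>-4); Beta at W (1>-1); Gamma at W (1>-8).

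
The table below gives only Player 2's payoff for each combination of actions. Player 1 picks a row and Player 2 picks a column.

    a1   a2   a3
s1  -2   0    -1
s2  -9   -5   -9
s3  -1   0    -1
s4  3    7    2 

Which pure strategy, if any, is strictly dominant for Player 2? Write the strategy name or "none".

a2 vs a1: s1: 0>-2, s2: -5>-9, s3: 0>-1, s4: 7>3.
a2 vs a3: s1: 0>-1, s2: -5>-9, s3: 0>-1, s4: 7>2.
a2 strictly beats every other strategy against every opponent action, so it is strictly dominant.

a2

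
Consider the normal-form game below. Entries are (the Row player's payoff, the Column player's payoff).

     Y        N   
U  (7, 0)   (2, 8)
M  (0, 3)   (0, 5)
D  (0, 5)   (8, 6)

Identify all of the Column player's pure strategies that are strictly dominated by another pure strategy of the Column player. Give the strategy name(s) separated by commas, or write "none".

Y

N strictly dominates Y — U: 8>0, M: 5>3, D: 6>5.
N is not dominated — it holds its own against Y at U (8>0).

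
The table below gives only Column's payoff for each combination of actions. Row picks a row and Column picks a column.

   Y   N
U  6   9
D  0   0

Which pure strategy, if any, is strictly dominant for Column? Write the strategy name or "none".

none

Y fails to dominate N at U (6<9).
N fails to dominate Y at D (0=0).
No single strategy dominates all the others.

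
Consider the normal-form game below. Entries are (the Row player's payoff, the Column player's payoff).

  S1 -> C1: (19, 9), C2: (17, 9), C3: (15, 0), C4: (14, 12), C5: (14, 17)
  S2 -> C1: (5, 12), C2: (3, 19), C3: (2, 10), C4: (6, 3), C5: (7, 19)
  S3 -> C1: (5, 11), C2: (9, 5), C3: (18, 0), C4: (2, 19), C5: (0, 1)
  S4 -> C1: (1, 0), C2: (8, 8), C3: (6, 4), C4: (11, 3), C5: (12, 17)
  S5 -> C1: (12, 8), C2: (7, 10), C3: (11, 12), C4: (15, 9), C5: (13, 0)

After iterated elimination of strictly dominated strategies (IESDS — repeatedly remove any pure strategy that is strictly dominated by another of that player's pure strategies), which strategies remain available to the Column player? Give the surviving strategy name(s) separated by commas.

C2, C3, C4, C5

For the Row player, S1 strictly dominates S2 on the remaining columns (C1: 19>5, C2: 17>3, C3: 15>2, C4: 14>6, C5: 14>7); eliminate S2.
The Row player's strategy S4 is strictly dominated by S1 (C1: 19>1, C2: 17>8, C3: 15>6, C4: 14>11, C5: 14>12) and is removed.
For the Column player, C4 strictly dominates C1 on the remaining rows (S1: 12>9, S3: 19>11, S5: 9>8); eliminate C1.
Among the remaining strategies, none is strictly dominated by another pure strategy of the same player, so the elimination stops.
Surviving strategies — the Row player: {S1, S3, S5}; the Column player: {C2, C3, C4, C5}.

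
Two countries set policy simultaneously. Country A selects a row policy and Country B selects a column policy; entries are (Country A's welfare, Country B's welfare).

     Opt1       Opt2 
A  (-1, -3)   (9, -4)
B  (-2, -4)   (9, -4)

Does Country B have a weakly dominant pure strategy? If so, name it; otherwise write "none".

Opt1

Opt1 vs Opt2: A: -3>-4, B: -4=-4.
Opt1 is at least as good as every other strategy against every opponent action, so it is weakly dominant.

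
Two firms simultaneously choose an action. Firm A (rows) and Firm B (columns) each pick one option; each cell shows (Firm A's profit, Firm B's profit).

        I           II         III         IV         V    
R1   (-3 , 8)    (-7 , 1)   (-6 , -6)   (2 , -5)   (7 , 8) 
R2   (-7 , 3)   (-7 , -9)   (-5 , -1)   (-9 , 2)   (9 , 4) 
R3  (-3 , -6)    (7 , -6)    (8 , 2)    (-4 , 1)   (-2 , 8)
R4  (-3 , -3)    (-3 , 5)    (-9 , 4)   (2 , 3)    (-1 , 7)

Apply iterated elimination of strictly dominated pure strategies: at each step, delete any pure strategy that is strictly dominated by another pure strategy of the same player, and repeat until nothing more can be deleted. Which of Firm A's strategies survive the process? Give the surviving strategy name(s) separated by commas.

For Firm B, V strictly dominates II on the remaining rows (R1: 8>1, R2: 4>-9, R3: 8>-6, R4: 7>5); eliminate II.
For Firm B, V strictly dominates III on the remaining rows (R1: 8>-6, R2: 4>-1, R3: 8>2, R4: 7>4); eliminate III.
Column IV is eliminated: V beats it against every remaining row (R1: 8>-5, R2: 4>2, R3: 8>1, R4: 7>3).
Among the remaining strategies, none is strictly dominated by another pure strategy of the same player, so the elimination stops.
Surviving strategies — Firm A: {R1, R2, R3, R4}; Firm B: {I, V}.

R1, R2, R3, R4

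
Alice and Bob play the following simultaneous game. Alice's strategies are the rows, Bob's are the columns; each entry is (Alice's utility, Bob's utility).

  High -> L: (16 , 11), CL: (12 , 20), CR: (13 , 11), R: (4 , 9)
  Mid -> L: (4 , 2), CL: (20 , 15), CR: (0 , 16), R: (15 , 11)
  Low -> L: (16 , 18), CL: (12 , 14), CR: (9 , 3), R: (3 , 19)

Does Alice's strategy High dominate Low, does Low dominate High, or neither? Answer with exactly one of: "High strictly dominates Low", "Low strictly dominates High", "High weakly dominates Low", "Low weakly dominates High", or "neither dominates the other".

High weakly dominates Low

High's payoffs vs Low's, by Bob's action — L: 16=16, CL: 12=12, CR: 13>9, R: 4>3.
High is at least as good everywhere and strictly better somewhere (tied only at L, CL), so High weakly but not strictly dominates Low.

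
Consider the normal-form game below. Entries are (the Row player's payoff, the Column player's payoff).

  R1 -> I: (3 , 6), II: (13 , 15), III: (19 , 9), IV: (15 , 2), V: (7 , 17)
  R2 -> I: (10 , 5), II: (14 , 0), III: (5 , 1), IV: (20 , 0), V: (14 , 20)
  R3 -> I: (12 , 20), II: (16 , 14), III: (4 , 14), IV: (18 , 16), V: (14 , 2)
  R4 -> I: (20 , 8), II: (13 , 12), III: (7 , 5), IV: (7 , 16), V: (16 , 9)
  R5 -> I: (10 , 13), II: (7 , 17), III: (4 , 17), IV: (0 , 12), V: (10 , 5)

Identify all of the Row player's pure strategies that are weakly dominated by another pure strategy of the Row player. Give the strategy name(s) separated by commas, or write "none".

R5

Nothing dominates R1: R2 at III (19>5); R3 at III (19>4); R4 at III (19>7); R5 at II (13>7).
R2 is not dominated — it holds its own against R1 at I (10>3); R3 at III (5>4); R4 at II (14>13); R5 at II (14>7).
Nothing dominates R3: R1 at I (12>3); R2 at I (12>10); R4 at II (16>13); R5 at I (12>10).
Nothing dominates R4: R1 at I (20>3); R2 at I (20>10); R3 at I (20>12); R5 at I (20>10).
R2 weakly dominates R5 — I: 10=10, II: 14>7, III: 5>4, IV: 20>0, V: 14>10.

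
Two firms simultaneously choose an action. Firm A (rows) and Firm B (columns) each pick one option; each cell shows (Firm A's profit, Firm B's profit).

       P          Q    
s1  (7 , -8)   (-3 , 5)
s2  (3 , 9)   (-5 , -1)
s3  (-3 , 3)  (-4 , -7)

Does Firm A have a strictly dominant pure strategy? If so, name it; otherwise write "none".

s1 vs s2: P: 7>3, Q: -3>-5.
s1 vs s3: P: 7>-3, Q: -3>-4.
s1 strictly beats every other strategy against every opponent action, so it is strictly dominant.

s1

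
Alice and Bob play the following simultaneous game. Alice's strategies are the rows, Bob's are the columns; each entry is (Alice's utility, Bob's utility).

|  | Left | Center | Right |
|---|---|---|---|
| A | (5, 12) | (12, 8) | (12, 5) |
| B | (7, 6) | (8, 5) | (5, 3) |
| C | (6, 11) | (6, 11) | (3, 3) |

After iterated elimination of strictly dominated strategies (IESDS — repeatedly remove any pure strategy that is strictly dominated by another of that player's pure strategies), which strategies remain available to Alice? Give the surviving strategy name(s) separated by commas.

B

For Alice, B strictly dominates C on the remaining columns (Left: 7>6, Center: 8>6, Right: 5>3); eliminate C.
Bob's strategy Center is strictly dominated by Left (A: 12>8, B: 6>5) and is removed.
For Bob, Left strictly dominates Right on the remaining rows (A: 12>5, B: 6>3); eliminate Right.
For Alice, B strictly dominates A on the remaining columns (Left: 7>5); eliminate A.
Among the remaining strategies, none is strictly dominated by another pure strategy of the same player, so the elimination stops.
Surviving strategies — Alice: {B}; Bob: {Left}.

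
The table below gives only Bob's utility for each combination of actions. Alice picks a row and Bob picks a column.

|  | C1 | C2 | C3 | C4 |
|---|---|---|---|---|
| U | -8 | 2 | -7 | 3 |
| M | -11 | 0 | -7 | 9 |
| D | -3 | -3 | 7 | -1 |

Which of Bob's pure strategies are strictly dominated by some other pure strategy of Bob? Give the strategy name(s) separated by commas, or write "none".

C1, C2

C3 strictly dominates C1 — U: -7>-8, M: -7>-11, D: 7>-3.
C4 strictly dominates C2 — U: 3>2, M: 9>0, D: -1>-3.
Nothing dominates C3: C1 at U (-7>-8); C2 at D (7>-3); C4 at D (7>-1).
Nothing dominates C4: C1 at U (3>-8); C2 at U (3>2); C3 at U (3>-7).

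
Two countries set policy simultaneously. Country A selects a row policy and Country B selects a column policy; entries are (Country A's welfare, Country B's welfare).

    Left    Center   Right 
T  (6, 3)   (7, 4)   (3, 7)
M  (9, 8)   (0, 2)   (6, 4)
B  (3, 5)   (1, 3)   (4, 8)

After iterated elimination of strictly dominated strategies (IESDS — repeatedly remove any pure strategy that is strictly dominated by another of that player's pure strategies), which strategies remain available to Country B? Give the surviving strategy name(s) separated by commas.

Left

Column Center is eliminated: Right beats it against every remaining row (T: 7>4, M: 4>2, B: 8>3).
Row T is eliminated: M beats it against every remaining column (Left: 9>6, Right: 6>3).
Row B is eliminated: M beats it against every remaining column (Left: 9>3, Right: 6>4).
For Country B, Left strictly dominates Right on the remaining rows (M: 8>4); eliminate Right.
Among the remaining strategies, none is strictly dominated by another pure strategy of the same player, so the elimination stops.
Surviving strategies — Country A: {M}; Country B: {Left}.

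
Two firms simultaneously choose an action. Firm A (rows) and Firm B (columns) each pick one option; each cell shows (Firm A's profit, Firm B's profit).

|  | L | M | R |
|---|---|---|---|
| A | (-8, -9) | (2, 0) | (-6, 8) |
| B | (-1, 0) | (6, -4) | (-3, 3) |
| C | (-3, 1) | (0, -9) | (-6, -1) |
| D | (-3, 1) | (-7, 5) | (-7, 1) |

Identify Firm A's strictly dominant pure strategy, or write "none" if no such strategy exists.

B vs A: L: -1>-8, M: 6>2, R: -3>-6.
B vs C: L: -1>-3, M: 6>0, R: -3>-6.
B vs D: L: -1>-3, M: 6>-7, R: -3>-7.
B strictly beats every other strategy against every opponent action, so it is strictly dominant.

B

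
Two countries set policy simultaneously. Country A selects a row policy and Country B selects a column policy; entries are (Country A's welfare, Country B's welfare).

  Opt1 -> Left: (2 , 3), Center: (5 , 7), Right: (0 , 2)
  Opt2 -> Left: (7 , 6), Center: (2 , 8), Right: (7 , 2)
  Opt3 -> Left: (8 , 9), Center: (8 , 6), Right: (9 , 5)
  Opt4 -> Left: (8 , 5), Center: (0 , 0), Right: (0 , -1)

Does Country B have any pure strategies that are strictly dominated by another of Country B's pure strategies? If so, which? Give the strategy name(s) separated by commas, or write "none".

Nothing dominates Left: Center at Opt3 (9>6); Right at Opt1 (3>2).
Nothing dominates Center: Left at Opt1 (7>3); Right at Opt1 (7>2).
Left strictly dominates Right — Opt1: 3>2, Opt2: 6>2, Opt3: 9>5, Opt4: 5>-1.

Right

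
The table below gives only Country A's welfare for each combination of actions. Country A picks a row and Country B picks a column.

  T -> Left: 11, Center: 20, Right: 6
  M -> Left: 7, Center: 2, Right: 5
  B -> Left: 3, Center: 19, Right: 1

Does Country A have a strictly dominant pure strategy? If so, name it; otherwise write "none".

T vs M: Left: 11>7, Center: 20>2, Right: 6>5.
T vs B: Left: 11>3, Center: 20>19, Right: 6>1.
T strictly beats every other strategy against every opponent action, so it is strictly dominant.

T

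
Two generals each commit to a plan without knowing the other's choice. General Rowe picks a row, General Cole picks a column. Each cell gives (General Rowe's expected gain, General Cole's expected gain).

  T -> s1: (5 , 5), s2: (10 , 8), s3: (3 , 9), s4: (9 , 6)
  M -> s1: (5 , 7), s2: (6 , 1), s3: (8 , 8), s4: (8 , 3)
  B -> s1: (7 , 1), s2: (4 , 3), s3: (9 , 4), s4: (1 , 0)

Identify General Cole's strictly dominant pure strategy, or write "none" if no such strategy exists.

s3

s3 vs s1: T: 9>5, M: 8>7, B: 4>1.
s3 vs s2: T: 9>8, M: 8>1, B: 4>3.
s3 vs s4: T: 9>6, M: 8>3, B: 4>0.
s3 strictly beats every other strategy against every opponent action, so it is strictly dominant.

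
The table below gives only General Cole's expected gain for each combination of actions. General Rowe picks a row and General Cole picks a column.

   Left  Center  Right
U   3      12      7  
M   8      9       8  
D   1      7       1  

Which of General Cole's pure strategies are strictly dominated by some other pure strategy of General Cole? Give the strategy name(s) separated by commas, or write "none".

Left, Right

Center strictly dominates Left — U: 12>3, M: 9>8, D: 7>1.
Center is not dominated — it holds its own against Left at U (12>3); Right at U (12>7).
Right: dominated, since Center does at least as well everywhere (U: 12>7, M: 9>8, D: 7>1).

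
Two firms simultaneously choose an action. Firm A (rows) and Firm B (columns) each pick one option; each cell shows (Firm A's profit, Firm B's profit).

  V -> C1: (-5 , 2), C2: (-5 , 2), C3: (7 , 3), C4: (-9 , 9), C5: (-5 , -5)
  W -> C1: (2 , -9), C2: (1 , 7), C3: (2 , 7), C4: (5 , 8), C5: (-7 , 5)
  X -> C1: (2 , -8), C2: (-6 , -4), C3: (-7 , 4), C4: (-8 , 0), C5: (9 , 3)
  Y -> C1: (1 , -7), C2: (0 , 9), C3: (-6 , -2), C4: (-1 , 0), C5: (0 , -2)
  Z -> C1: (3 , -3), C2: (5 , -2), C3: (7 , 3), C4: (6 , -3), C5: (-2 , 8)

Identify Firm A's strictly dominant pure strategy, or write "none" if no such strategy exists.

V fails to dominate W at C1 (-5<2).
W fails to dominate V at C3 (2<7).
X fails to dominate V at C2 (-6<-5).
Y fails to dominate V at C3 (-6<7).
Z fails to dominate V at C3 (7=7).
No single strategy dominates all the others.

none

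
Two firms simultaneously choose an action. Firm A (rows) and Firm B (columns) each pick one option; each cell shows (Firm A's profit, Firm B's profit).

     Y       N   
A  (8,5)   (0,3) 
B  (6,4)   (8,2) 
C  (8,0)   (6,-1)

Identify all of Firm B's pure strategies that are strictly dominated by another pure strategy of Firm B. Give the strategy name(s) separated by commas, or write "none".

N

Nothing dominates Y: N at A (5>3).
N: dominated, since Y does at least as well everywhere (A: 5>3, B: 4>2, C: 0>-1).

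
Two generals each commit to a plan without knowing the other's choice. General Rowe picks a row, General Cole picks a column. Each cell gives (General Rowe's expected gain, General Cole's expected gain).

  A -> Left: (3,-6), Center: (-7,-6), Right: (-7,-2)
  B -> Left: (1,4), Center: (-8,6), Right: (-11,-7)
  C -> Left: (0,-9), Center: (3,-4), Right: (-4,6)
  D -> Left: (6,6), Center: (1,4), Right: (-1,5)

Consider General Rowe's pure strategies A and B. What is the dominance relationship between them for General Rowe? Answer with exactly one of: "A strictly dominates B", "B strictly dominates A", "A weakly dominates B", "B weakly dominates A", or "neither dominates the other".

A's payoffs vs B's, by General Cole's action — Left: 3>1, Center: -7>-8, Right: -7>-11.
Every comparison favours A, so A strictly dominates B.

A strictly dominates B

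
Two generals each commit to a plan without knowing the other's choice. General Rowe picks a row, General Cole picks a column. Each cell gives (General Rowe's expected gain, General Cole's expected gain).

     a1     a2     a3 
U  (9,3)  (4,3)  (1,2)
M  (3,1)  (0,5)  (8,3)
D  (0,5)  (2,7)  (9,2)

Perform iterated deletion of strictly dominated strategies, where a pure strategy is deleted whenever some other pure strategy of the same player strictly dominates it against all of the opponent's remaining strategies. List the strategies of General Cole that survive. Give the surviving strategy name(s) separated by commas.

Column a3 is eliminated: a2 beats it against every remaining row (U: 3>2, M: 5>3, D: 7>2).
General Rowe's strategy M is strictly dominated by U (a1: 9>3, a2: 4>0) and is removed.
Row D is eliminated: U beats it against every remaining column (a1: 9>0, a2: 4>2).
Among the remaining strategies, none is strictly dominated by another pure strategy of the same player, so the elimination stops.
Surviving strategies — General Rowe: {U}; General Cole: {a1, a2}.

a1, a2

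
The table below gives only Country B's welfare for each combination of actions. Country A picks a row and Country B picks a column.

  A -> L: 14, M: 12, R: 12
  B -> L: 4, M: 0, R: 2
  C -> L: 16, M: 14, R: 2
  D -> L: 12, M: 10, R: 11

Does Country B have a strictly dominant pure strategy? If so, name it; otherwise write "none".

L vs M: A: 14>12, B: 4>0, C: 16>14, D: 12>10.
L vs R: A: 14>12, B: 4>2, C: 16>2, D: 12>11.
L strictly beats every other strategy against every opponent action, so it is strictly dominant.

L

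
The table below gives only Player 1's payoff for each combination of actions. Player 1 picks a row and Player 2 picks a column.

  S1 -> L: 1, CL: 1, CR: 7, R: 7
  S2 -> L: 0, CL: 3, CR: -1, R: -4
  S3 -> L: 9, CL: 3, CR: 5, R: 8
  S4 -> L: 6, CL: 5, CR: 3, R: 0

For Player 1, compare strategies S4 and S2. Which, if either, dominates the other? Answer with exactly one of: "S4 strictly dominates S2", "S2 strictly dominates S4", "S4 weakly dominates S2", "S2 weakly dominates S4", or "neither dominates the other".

S4 strictly dominates S2

S4's payoffs vs S2's, by Player 2's action — L: 6>0, CL: 5>3, CR: 3>-1, R: 0>-4.
Every comparison favours S4, so S4 strictly dominates S2.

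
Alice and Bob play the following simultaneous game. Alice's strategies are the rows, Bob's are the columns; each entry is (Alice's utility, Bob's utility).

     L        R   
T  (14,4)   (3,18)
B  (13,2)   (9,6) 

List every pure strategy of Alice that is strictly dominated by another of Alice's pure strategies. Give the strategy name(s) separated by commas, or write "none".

none

T: no other strategy beats it everywhere (B at L (14>13)).
Nothing dominates B: T at R (9>3).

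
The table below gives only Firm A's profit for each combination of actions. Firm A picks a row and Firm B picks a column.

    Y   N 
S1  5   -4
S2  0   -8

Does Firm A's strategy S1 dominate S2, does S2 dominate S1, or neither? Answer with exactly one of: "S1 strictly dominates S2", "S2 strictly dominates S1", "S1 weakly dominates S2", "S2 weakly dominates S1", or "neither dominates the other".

S1 strictly dominates S2

S1's payoffs vs S2's, by Firm B's action — Y: 5>0, N: -4>-8.
S1 gives a strictly higher payoff against every action of Firm B, so S1 strictly dominates S2.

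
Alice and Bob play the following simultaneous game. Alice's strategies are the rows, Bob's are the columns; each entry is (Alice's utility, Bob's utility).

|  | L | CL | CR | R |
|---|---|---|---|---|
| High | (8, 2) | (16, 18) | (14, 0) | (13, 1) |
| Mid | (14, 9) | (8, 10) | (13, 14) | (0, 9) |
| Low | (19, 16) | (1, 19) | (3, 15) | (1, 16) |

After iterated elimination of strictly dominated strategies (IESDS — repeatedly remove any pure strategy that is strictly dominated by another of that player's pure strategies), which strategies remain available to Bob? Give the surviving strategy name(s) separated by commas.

Column L is eliminated: CL beats it against every remaining row (High: 18>2, Mid: 10>9, Low: 19>16).
Alice's strategy Mid is strictly dominated by High (CL: 16>8, CR: 14>13, R: 13>0) and is removed.
For Alice, High strictly dominates Low on the remaining columns (CL: 16>1, CR: 14>3, R: 13>1); eliminate Low.
Bob's strategy CR is strictly dominated by CL (High: 18>0) and is removed.
For Bob, CL strictly dominates R on the remaining rows (High: 18>1); eliminate R.
Among the remaining strategies, none is strictly dominated by another pure strategy of the same player, so the elimination stops.
Surviving strategies — Alice: {High}; Bob: {CL}.

CL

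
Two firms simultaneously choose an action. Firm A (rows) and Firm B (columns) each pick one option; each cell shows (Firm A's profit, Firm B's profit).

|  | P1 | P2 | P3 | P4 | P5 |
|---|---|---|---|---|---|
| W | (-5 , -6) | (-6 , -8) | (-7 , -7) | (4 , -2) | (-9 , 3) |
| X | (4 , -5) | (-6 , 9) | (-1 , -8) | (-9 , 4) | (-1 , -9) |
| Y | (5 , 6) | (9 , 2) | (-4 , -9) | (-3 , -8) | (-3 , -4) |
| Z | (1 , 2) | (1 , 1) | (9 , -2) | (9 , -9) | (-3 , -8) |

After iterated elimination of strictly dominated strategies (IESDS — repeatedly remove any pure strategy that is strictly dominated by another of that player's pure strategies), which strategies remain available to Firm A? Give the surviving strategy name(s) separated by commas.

Y

Row W is eliminated: Z beats it against every remaining column (P1: 1>-5, P2: 1>-6, P3: 9>-7, P4: 9>4, P5: -3>-9).
For Firm B, P1 strictly dominates P3 on the remaining rows (X: -5>-8, Y: 6>-9, Z: 2>-2); eliminate P3.
Column P4 is eliminated: P2 beats it against every remaining row (X: 9>4, Y: 2>-8, Z: 1>-9).
Column P5 is eliminated: P1 beats it against every remaining row (X: -5>-9, Y: 6>-4, Z: 2>-8).
Row X is eliminated: Y beats it against every remaining column (P1: 5>4, P2: 9>-6).
For Firm A, Y strictly dominates Z on the remaining columns (P1: 5>1, P2: 9>1); eliminate Z.
For Firm B, P1 strictly dominates P2 on the remaining rows (Y: 6>2); eliminate P2.
Among the remaining strategies, none is strictly dominated by another pure strategy of the same player, so the elimination stops.
Surviving strategies — Firm A: {Y}; Firm B: {P1}.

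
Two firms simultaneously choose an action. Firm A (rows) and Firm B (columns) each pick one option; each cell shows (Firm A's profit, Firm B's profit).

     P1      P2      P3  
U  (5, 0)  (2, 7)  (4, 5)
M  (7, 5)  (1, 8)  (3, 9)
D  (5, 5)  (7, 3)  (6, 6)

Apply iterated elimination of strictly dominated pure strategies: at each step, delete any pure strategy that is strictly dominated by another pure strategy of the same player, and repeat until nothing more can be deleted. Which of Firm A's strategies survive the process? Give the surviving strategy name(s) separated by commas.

D

For Firm B, P3 strictly dominates P1 on the remaining rows (U: 5>0, M: 9>5, D: 6>5); eliminate P1.
Firm A's strategy U is strictly dominated by D (P2: 7>2, P3: 6>4) and is removed.
Firm A's strategy M is strictly dominated by D (P2: 7>1, P3: 6>3) and is removed.
Column P2 is eliminated: P3 beats it against every remaining row (D: 6>3).
Among the remaining strategies, none is strictly dominated by another pure strategy of the same player, so the elimination stops.
Surviving strategies — Firm A: {D}; Firm B: {P3}.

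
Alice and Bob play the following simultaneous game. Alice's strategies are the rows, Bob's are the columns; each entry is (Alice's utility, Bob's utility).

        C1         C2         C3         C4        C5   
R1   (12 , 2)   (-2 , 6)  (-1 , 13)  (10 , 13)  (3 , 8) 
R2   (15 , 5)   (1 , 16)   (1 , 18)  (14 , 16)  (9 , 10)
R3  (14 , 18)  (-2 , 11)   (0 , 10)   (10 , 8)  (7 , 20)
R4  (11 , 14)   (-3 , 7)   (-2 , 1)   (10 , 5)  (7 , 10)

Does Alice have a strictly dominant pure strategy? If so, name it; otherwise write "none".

R2

R2 vs R1: C1: 15>12, C2: 1>-2, C3: 1>-1, C4: 14>10, C5: 9>3.
R2 vs R3: C1: 15>14, C2: 1>-2, C3: 1>0, C4: 14>10, C5: 9>7.
R2 vs R4: C1: 15>11, C2: 1>-3, C3: 1>-2, C4: 14>10, C5: 9>7.
R2 strictly beats every other strategy against every opponent action, so it is strictly dominant.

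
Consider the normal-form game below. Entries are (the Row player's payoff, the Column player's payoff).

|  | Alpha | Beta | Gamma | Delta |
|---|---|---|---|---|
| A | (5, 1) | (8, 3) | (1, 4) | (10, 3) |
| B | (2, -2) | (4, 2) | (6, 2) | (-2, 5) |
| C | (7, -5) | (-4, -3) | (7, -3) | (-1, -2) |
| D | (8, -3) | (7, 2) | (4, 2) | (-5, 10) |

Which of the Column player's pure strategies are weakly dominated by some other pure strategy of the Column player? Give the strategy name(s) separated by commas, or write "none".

Alpha, Beta

Alpha is weakly dominated by Beta (A: 3>1, B: 2>-2, C: -3>-5, D: 2>-3).
Gamma weakly dominates Beta — A: 4>3, B: 2=2, C: -3=-3, D: 2=2.
Gamma is not dominated — it holds its own against Alpha at A (4>1); Beta at A (4>3); Delta at A (4>3).
Delta is not dominated — it holds its own against Alpha at A (3>1); Beta at B (5>2); Gamma at B (5>2).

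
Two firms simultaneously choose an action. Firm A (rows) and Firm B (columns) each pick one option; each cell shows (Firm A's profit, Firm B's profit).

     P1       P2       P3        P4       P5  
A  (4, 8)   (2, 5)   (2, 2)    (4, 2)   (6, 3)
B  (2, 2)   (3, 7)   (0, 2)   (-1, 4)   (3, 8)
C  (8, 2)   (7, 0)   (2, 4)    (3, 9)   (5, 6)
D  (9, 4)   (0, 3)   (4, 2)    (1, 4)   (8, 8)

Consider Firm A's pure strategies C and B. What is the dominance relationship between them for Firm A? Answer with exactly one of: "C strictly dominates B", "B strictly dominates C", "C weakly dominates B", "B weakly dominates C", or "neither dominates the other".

C strictly dominates B

Compare C to B across each opponent action: P1: 8>2, P2: 7>3, P3: 2>0, P4: 3>-1, P5: 5>3.
C gives a strictly higher payoff against each opponent action, so C strictly dominates B.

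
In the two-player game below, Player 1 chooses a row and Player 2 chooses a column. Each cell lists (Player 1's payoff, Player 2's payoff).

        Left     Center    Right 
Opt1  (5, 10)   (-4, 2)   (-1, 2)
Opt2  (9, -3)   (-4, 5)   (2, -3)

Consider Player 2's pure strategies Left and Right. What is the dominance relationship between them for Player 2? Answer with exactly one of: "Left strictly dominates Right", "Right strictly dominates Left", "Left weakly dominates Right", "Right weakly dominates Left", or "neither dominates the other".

Left weakly dominates Right

Left's payoffs vs Right's, by Player 1's action — Opt1: 10>2, Opt2: -3=-3.
Left is at least as good everywhere and strictly better somewhere (tied only at Opt2), so Left weakly but not strictly dominates Right.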